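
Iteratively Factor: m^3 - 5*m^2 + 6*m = (m - 2)*(m^2 - 3*m) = m*(m - 2)*(m - 3)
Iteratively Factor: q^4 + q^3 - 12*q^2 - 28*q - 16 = (q - 4)*(q^3 + 5*q^2 + 8*q + 4) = (q - 4)*(q + 2)*(q^2 + 3*q + 2) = (q - 4)*(q + 2)^2*(q + 1)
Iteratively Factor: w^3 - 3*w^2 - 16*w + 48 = (w - 3)*(w^2 - 16) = (w - 4)*(w - 3)*(w + 4)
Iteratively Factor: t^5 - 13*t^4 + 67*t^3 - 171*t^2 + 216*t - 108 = (t - 3)*(t^4 - 10*t^3 + 37*t^2 - 60*t + 36) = (t - 3)*(t - 2)*(t^3 - 8*t^2 + 21*t - 18) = (t - 3)*(t - 2)^2*(t^2 - 6*t + 9) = (t - 3)^2*(t - 2)^2*(t - 3)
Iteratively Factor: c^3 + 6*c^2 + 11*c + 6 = (c + 1)*(c^2 + 5*c + 6) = (c + 1)*(c + 2)*(c + 3)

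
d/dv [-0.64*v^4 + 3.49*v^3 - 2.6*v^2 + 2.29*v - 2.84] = -2.56*v^3 + 10.47*v^2 - 5.2*v + 2.29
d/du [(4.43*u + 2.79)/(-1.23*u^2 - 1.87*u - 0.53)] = (5.4489*u^2 + 6.8634*u + 2.8694)/(1.5129*u^4 + 4.6002*u^3 + 4.8007*u^2 + 1.9822*u + 0.2809)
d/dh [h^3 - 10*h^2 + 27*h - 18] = 3*h^2 - 20*h + 27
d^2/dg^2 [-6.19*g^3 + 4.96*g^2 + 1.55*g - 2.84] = 9.92 - 37.14*g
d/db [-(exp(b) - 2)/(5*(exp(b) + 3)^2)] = (exp(b) - 7)*exp(b)/(5*(exp(b) + 3)^3)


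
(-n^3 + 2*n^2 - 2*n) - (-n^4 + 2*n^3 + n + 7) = n^4 - 3*n^3 + 2*n^2 - 3*n - 7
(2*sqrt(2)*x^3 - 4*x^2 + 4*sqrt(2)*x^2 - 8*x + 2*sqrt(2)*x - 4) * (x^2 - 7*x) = 2*sqrt(2)*x^5 - 10*sqrt(2)*x^4 - 4*x^4 - 26*sqrt(2)*x^3 + 20*x^3 - 14*sqrt(2)*x^2 + 52*x^2 + 28*x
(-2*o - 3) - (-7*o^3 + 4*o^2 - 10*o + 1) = 7*o^3 - 4*o^2 + 8*o - 4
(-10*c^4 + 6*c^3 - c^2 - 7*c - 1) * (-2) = 20*c^4 - 12*c^3 + 2*c^2 + 14*c + 2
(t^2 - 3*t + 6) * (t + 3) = t^3 - 3*t + 18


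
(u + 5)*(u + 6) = u^2 + 11*u + 30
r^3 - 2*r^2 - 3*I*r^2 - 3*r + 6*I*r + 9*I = (r - 3)*(r + 1)*(r - 3*I)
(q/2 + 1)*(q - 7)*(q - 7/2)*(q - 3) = q^4/2 - 23*q^3/4 + 29*q^2/2 + 77*q/4 - 147/2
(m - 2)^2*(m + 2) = m^3 - 2*m^2 - 4*m + 8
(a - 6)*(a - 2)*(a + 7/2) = a^3 - 9*a^2/2 - 16*a + 42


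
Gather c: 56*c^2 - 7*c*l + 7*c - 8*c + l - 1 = 56*c^2 + c*(-7*l - 1) + l - 1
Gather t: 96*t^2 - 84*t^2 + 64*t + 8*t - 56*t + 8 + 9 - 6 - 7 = 12*t^2 + 16*t + 4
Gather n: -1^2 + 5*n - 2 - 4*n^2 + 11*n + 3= -4*n^2 + 16*n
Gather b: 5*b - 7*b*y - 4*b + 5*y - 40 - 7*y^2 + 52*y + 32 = b*(1 - 7*y) - 7*y^2 + 57*y - 8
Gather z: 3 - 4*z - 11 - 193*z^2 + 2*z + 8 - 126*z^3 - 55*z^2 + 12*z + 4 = -126*z^3 - 248*z^2 + 10*z + 4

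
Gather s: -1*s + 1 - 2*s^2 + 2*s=-2*s^2 + s + 1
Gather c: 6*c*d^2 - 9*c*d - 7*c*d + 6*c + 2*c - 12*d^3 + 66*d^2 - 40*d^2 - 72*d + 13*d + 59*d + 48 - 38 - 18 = c*(6*d^2 - 16*d + 8) - 12*d^3 + 26*d^2 - 8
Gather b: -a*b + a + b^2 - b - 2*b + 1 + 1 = a + b^2 + b*(-a - 3) + 2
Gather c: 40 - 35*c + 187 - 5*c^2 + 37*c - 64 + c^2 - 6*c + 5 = -4*c^2 - 4*c + 168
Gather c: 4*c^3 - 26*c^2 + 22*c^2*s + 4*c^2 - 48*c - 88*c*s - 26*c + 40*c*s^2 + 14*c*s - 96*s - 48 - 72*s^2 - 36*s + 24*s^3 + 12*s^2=4*c^3 + c^2*(22*s - 22) + c*(40*s^2 - 74*s - 74) + 24*s^3 - 60*s^2 - 132*s - 48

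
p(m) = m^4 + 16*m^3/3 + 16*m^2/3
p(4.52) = 1018.87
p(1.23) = 20.28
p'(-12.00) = -4736.00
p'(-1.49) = 6.40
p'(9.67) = 5216.21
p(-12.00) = 12288.00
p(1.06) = 13.61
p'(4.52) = 744.48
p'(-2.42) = 11.20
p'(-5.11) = -170.44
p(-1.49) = -0.87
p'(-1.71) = 8.54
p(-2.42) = -10.06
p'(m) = 4*m^3 + 16*m^2 + 32*m/3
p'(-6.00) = -352.00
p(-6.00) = 336.00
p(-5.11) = 109.46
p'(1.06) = 34.05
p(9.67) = 14065.19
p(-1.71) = -2.52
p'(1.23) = 44.77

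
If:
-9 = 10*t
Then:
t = -9/10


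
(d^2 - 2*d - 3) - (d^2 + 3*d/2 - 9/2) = 3/2 - 7*d/2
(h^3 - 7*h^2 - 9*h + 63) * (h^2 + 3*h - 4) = h^5 - 4*h^4 - 34*h^3 + 64*h^2 + 225*h - 252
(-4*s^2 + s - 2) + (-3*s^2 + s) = -7*s^2 + 2*s - 2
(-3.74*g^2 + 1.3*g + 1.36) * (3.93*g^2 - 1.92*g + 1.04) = -14.6982*g^4 + 12.2898*g^3 - 1.0408*g^2 - 1.2592*g + 1.4144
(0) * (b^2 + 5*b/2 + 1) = 0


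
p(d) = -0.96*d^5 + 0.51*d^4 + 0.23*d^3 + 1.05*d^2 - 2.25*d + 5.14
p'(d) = -4.8*d^4 + 2.04*d^3 + 0.69*d^2 + 2.1*d - 2.25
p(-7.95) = 32497.50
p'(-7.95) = -20174.22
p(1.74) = -5.02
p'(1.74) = -29.76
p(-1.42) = 17.41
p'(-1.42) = -29.20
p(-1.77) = 32.82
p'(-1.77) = -62.23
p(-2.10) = 61.49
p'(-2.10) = -115.86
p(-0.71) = 7.49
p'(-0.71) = -5.34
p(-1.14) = 11.44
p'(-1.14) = -14.88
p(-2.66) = 167.60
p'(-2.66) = -281.66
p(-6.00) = 8132.68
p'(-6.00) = -6651.45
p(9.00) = -53103.32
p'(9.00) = -29933.10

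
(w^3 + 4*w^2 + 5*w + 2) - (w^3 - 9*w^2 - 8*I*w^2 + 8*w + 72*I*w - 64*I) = 13*w^2 + 8*I*w^2 - 3*w - 72*I*w + 2 + 64*I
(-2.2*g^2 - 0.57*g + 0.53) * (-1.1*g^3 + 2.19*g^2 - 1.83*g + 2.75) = 2.42*g^5 - 4.191*g^4 + 2.1947*g^3 - 3.8462*g^2 - 2.5374*g + 1.4575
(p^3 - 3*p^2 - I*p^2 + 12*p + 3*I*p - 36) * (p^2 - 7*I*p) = p^5 - 3*p^4 - 8*I*p^4 + 5*p^3 + 24*I*p^3 - 15*p^2 - 84*I*p^2 + 252*I*p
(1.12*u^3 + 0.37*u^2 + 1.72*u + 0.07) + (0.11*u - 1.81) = 1.12*u^3 + 0.37*u^2 + 1.83*u - 1.74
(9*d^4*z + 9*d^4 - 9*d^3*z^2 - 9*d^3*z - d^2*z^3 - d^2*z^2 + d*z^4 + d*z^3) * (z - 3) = 9*d^4*z^2 - 18*d^4*z - 27*d^4 - 9*d^3*z^3 + 18*d^3*z^2 + 27*d^3*z - d^2*z^4 + 2*d^2*z^3 + 3*d^2*z^2 + d*z^5 - 2*d*z^4 - 3*d*z^3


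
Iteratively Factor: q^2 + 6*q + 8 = (q + 2)*(q + 4)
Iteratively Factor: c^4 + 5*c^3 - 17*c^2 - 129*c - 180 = (c + 3)*(c^3 + 2*c^2 - 23*c - 60) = (c + 3)*(c + 4)*(c^2 - 2*c - 15) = (c - 5)*(c + 3)*(c + 4)*(c + 3)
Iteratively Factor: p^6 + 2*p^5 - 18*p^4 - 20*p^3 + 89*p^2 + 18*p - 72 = (p - 1)*(p^5 + 3*p^4 - 15*p^3 - 35*p^2 + 54*p + 72) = (p - 1)*(p + 3)*(p^4 - 15*p^2 + 10*p + 24) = (p - 2)*(p - 1)*(p + 3)*(p^3 + 2*p^2 - 11*p - 12) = (p - 2)*(p - 1)*(p + 3)*(p + 4)*(p^2 - 2*p - 3) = (p - 2)*(p - 1)*(p + 1)*(p + 3)*(p + 4)*(p - 3)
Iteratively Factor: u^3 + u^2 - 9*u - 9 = (u + 3)*(u^2 - 2*u - 3) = (u + 1)*(u + 3)*(u - 3)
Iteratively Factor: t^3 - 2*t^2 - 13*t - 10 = (t + 1)*(t^2 - 3*t - 10) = (t + 1)*(t + 2)*(t - 5)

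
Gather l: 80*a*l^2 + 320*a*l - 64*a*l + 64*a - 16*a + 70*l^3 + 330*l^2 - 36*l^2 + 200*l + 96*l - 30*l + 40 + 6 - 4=48*a + 70*l^3 + l^2*(80*a + 294) + l*(256*a + 266) + 42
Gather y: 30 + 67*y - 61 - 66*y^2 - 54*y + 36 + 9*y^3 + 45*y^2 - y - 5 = 9*y^3 - 21*y^2 + 12*y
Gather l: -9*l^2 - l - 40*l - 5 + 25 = -9*l^2 - 41*l + 20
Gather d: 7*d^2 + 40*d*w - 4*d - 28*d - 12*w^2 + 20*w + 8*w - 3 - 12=7*d^2 + d*(40*w - 32) - 12*w^2 + 28*w - 15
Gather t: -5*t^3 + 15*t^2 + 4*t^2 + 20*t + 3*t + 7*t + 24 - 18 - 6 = -5*t^3 + 19*t^2 + 30*t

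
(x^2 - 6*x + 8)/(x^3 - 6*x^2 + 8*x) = 1/x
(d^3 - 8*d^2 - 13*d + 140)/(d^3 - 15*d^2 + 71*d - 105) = (d + 4)/(d - 3)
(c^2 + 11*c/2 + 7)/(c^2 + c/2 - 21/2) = (c + 2)/(c - 3)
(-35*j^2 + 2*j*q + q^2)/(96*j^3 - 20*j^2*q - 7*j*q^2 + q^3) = (-35*j^2 + 2*j*q + q^2)/(96*j^3 - 20*j^2*q - 7*j*q^2 + q^3)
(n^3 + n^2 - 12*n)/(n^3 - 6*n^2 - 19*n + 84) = n/(n - 7)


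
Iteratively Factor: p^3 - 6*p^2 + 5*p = (p - 1)*(p^2 - 5*p) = p*(p - 1)*(p - 5)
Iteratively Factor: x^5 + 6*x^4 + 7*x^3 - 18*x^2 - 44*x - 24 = (x + 2)*(x^4 + 4*x^3 - x^2 - 16*x - 12) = (x + 1)*(x + 2)*(x^3 + 3*x^2 - 4*x - 12) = (x - 2)*(x + 1)*(x + 2)*(x^2 + 5*x + 6) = (x - 2)*(x + 1)*(x + 2)*(x + 3)*(x + 2)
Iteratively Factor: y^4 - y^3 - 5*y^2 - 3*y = (y)*(y^3 - y^2 - 5*y - 3) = y*(y - 3)*(y^2 + 2*y + 1) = y*(y - 3)*(y + 1)*(y + 1)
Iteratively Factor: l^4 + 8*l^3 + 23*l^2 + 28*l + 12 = (l + 1)*(l^3 + 7*l^2 + 16*l + 12) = (l + 1)*(l + 2)*(l^2 + 5*l + 6) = (l + 1)*(l + 2)*(l + 3)*(l + 2)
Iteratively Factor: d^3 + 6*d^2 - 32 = (d - 2)*(d^2 + 8*d + 16) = (d - 2)*(d + 4)*(d + 4)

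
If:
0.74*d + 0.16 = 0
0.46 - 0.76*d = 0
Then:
No Solution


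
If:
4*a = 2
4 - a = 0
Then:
No Solution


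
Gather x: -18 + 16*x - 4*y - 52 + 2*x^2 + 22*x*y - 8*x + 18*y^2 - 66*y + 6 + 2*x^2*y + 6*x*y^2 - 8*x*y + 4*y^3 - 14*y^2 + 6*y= x^2*(2*y + 2) + x*(6*y^2 + 14*y + 8) + 4*y^3 + 4*y^2 - 64*y - 64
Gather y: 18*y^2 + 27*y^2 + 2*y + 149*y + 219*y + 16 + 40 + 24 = 45*y^2 + 370*y + 80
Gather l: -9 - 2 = -11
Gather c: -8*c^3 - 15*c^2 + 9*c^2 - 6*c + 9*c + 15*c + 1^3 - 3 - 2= -8*c^3 - 6*c^2 + 18*c - 4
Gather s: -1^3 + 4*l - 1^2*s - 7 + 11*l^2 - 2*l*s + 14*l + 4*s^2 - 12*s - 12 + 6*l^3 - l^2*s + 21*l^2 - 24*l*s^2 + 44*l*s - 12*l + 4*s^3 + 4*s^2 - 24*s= 6*l^3 + 32*l^2 + 6*l + 4*s^3 + s^2*(8 - 24*l) + s*(-l^2 + 42*l - 37) - 20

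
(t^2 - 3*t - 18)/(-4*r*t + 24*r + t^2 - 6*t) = (-t - 3)/(4*r - t)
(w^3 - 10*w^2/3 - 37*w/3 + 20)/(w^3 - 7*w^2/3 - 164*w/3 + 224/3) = (w^2 - 2*w - 15)/(w^2 - w - 56)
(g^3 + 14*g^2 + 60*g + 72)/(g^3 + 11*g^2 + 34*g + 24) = (g^2 + 8*g + 12)/(g^2 + 5*g + 4)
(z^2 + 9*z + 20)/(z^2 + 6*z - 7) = (z^2 + 9*z + 20)/(z^2 + 6*z - 7)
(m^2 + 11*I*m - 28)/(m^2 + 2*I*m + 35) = (m + 4*I)/(m - 5*I)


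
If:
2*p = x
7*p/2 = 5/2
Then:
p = 5/7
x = 10/7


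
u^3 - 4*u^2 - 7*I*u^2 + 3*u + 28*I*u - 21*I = (u - 3)*(u - 1)*(u - 7*I)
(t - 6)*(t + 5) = t^2 - t - 30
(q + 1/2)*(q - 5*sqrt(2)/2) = q^2 - 5*sqrt(2)*q/2 + q/2 - 5*sqrt(2)/4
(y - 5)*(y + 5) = y^2 - 25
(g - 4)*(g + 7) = g^2 + 3*g - 28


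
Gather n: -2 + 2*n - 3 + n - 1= 3*n - 6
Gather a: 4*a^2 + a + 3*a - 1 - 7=4*a^2 + 4*a - 8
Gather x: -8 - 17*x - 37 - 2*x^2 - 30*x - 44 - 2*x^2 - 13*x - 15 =-4*x^2 - 60*x - 104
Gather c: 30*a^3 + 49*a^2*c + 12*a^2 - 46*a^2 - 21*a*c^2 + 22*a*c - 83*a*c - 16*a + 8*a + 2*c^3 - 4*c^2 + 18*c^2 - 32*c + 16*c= 30*a^3 - 34*a^2 - 8*a + 2*c^3 + c^2*(14 - 21*a) + c*(49*a^2 - 61*a - 16)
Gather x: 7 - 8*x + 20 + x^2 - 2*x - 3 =x^2 - 10*x + 24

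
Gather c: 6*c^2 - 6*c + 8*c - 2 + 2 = 6*c^2 + 2*c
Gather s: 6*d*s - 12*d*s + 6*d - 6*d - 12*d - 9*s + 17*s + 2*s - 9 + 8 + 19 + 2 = -12*d + s*(10 - 6*d) + 20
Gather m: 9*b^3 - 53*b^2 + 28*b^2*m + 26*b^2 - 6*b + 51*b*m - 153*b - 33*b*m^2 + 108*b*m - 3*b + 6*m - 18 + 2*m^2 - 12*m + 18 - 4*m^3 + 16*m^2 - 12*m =9*b^3 - 27*b^2 - 162*b - 4*m^3 + m^2*(18 - 33*b) + m*(28*b^2 + 159*b - 18)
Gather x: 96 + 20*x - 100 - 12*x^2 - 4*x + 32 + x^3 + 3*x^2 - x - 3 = x^3 - 9*x^2 + 15*x + 25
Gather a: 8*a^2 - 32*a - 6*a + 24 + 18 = 8*a^2 - 38*a + 42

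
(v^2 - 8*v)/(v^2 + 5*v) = (v - 8)/(v + 5)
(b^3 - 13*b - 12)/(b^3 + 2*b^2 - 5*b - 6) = (b - 4)/(b - 2)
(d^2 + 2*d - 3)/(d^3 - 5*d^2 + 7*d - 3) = (d + 3)/(d^2 - 4*d + 3)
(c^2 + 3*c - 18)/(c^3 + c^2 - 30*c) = (c - 3)/(c*(c - 5))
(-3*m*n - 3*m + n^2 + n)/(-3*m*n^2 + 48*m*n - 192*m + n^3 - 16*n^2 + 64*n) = (n + 1)/(n^2 - 16*n + 64)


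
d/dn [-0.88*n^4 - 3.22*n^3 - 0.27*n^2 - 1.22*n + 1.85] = -3.52*n^3 - 9.66*n^2 - 0.54*n - 1.22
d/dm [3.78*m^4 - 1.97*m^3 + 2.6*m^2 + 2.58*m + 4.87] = 15.12*m^3 - 5.91*m^2 + 5.2*m + 2.58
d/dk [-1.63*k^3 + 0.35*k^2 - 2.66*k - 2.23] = -4.89*k^2 + 0.7*k - 2.66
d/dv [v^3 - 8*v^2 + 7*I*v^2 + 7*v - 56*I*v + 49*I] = 3*v^2 + v*(-16 + 14*I) + 7 - 56*I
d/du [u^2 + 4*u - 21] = 2*u + 4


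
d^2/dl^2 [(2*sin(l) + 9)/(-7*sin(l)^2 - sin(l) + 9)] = (98*sin(l)^5 + 1750*sin(l)^4 + 749*sin(l)^3 - 351*sin(l)^2 - 891*sin(l) - 1188)/(7*sin(l)^2 + sin(l) - 9)^3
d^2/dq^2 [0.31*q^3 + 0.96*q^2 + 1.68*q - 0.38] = 1.86*q + 1.92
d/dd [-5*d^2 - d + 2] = -10*d - 1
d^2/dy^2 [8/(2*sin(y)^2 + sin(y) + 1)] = 8*(-16*sin(y)^4 - 6*sin(y)^3 + 31*sin(y)^2 + 13*sin(y) - 2)/(sin(y) - cos(2*y) + 2)^3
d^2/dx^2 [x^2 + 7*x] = 2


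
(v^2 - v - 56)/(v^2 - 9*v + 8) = (v + 7)/(v - 1)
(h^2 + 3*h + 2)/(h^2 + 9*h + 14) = (h + 1)/(h + 7)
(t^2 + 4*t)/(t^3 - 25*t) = (t + 4)/(t^2 - 25)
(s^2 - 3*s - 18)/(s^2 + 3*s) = (s - 6)/s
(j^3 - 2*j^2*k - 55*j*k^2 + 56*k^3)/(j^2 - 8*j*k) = j + 6*k - 7*k^2/j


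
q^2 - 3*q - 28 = (q - 7)*(q + 4)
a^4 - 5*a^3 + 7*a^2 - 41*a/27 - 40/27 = (a - 8/3)*(a - 5/3)*(a - 1)*(a + 1/3)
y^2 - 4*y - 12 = (y - 6)*(y + 2)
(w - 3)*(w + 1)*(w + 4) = w^3 + 2*w^2 - 11*w - 12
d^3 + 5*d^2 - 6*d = d*(d - 1)*(d + 6)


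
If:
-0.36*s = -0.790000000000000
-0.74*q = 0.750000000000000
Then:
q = -1.01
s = 2.19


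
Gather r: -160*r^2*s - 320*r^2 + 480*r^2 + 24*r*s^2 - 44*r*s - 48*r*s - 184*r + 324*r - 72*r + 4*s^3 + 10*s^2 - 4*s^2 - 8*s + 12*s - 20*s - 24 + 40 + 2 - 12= r^2*(160 - 160*s) + r*(24*s^2 - 92*s + 68) + 4*s^3 + 6*s^2 - 16*s + 6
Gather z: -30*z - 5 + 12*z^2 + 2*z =12*z^2 - 28*z - 5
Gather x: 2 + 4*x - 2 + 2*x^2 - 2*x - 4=2*x^2 + 2*x - 4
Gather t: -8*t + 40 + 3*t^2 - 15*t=3*t^2 - 23*t + 40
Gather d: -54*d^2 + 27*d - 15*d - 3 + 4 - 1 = -54*d^2 + 12*d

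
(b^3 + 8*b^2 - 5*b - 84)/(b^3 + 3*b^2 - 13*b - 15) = (b^2 + 11*b + 28)/(b^2 + 6*b + 5)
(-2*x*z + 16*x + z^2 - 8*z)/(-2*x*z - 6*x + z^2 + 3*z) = (z - 8)/(z + 3)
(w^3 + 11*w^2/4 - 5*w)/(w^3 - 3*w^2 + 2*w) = (w^2 + 11*w/4 - 5)/(w^2 - 3*w + 2)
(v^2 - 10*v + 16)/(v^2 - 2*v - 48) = (v - 2)/(v + 6)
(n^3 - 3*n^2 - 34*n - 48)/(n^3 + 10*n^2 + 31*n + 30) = (n - 8)/(n + 5)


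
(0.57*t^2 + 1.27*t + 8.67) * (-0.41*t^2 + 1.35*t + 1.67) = -0.2337*t^4 + 0.2488*t^3 - 0.8883*t^2 + 13.8254*t + 14.4789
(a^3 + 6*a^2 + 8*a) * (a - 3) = a^4 + 3*a^3 - 10*a^2 - 24*a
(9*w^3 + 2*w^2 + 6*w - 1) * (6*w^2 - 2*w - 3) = 54*w^5 - 6*w^4 + 5*w^3 - 24*w^2 - 16*w + 3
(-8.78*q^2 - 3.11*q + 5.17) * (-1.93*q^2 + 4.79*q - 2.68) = 16.9454*q^4 - 36.0539*q^3 - 1.3446*q^2 + 33.0991*q - 13.8556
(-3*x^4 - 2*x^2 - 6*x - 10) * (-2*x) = 6*x^5 + 4*x^3 + 12*x^2 + 20*x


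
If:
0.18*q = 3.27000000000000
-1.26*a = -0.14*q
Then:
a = 2.02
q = 18.17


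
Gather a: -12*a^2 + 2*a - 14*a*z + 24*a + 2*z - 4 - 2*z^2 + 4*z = -12*a^2 + a*(26 - 14*z) - 2*z^2 + 6*z - 4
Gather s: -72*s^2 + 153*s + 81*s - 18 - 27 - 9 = -72*s^2 + 234*s - 54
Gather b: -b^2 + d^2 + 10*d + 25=-b^2 + d^2 + 10*d + 25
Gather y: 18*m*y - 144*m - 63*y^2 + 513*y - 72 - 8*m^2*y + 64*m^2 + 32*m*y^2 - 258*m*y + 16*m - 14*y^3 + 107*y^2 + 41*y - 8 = 64*m^2 - 128*m - 14*y^3 + y^2*(32*m + 44) + y*(-8*m^2 - 240*m + 554) - 80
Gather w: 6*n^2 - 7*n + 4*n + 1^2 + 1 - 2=6*n^2 - 3*n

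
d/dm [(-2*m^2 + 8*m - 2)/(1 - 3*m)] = 2*(3*m^2 - 2*m + 1)/(9*m^2 - 6*m + 1)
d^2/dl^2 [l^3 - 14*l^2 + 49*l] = 6*l - 28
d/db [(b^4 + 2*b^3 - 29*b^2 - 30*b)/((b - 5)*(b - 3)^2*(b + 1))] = 6*(-2*b - 3)/(b^3 - 9*b^2 + 27*b - 27)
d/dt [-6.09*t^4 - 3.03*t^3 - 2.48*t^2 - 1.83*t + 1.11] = -24.36*t^3 - 9.09*t^2 - 4.96*t - 1.83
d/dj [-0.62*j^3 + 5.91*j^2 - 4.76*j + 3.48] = -1.86*j^2 + 11.82*j - 4.76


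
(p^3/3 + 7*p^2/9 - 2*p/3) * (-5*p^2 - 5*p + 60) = -5*p^5/3 - 50*p^4/9 + 175*p^3/9 + 50*p^2 - 40*p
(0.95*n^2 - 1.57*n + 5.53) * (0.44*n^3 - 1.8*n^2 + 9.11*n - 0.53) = 0.418*n^5 - 2.4008*n^4 + 13.9137*n^3 - 24.7602*n^2 + 51.2104*n - 2.9309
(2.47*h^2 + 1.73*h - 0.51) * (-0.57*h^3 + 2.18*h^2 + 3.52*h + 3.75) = -1.4079*h^5 + 4.3985*h^4 + 12.7565*h^3 + 14.2403*h^2 + 4.6923*h - 1.9125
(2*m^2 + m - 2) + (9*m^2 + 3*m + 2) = 11*m^2 + 4*m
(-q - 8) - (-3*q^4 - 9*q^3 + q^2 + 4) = 3*q^4 + 9*q^3 - q^2 - q - 12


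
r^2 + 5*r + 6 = (r + 2)*(r + 3)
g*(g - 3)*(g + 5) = g^3 + 2*g^2 - 15*g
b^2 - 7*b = b*(b - 7)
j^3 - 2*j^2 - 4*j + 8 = (j - 2)^2*(j + 2)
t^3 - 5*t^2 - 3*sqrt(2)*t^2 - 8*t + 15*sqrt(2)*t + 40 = (t - 5)*(t - 4*sqrt(2))*(t + sqrt(2))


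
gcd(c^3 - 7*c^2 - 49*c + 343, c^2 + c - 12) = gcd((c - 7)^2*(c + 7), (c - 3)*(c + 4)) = 1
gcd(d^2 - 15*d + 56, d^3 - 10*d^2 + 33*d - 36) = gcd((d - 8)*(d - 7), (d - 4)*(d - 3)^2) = 1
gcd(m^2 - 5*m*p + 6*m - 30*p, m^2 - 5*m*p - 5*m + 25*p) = -m + 5*p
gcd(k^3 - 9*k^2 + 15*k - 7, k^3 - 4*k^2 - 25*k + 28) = k^2 - 8*k + 7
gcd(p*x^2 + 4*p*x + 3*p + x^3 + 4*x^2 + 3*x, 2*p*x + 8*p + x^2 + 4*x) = 1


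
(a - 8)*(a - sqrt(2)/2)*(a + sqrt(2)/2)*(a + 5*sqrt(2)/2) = a^4 - 8*a^3 + 5*sqrt(2)*a^3/2 - 20*sqrt(2)*a^2 - a^2/2 - 5*sqrt(2)*a/4 + 4*a + 10*sqrt(2)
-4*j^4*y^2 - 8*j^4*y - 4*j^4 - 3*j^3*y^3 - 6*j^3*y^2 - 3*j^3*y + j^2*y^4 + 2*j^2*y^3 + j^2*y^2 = (-4*j + y)*(j + y)*(j*y + j)^2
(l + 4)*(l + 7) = l^2 + 11*l + 28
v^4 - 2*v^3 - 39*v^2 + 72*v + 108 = (v - 6)*(v - 3)*(v + 1)*(v + 6)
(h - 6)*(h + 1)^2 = h^3 - 4*h^2 - 11*h - 6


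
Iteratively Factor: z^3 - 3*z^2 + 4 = (z + 1)*(z^2 - 4*z + 4) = (z - 2)*(z + 1)*(z - 2)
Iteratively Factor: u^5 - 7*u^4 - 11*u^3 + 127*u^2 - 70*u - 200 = (u + 1)*(u^4 - 8*u^3 - 3*u^2 + 130*u - 200) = (u - 5)*(u + 1)*(u^3 - 3*u^2 - 18*u + 40) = (u - 5)*(u + 1)*(u + 4)*(u^2 - 7*u + 10) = (u - 5)^2*(u + 1)*(u + 4)*(u - 2)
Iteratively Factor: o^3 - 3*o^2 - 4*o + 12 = (o + 2)*(o^2 - 5*o + 6) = (o - 2)*(o + 2)*(o - 3)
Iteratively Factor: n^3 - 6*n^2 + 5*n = (n)*(n^2 - 6*n + 5) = n*(n - 1)*(n - 5)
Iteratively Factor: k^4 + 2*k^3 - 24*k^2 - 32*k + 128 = (k - 2)*(k^3 + 4*k^2 - 16*k - 64) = (k - 2)*(k + 4)*(k^2 - 16) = (k - 4)*(k - 2)*(k + 4)*(k + 4)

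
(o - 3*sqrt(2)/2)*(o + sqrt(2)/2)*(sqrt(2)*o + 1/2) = sqrt(2)*o^3 - 3*o^2/2 - 2*sqrt(2)*o - 3/4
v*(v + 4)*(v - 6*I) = v^3 + 4*v^2 - 6*I*v^2 - 24*I*v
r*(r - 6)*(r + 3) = r^3 - 3*r^2 - 18*r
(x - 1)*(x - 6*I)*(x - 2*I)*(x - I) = x^4 - x^3 - 9*I*x^3 - 20*x^2 + 9*I*x^2 + 20*x + 12*I*x - 12*I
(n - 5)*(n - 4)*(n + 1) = n^3 - 8*n^2 + 11*n + 20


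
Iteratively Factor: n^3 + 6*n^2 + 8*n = (n)*(n^2 + 6*n + 8) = n*(n + 2)*(n + 4)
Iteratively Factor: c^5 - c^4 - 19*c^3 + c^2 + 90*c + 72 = (c - 3)*(c^4 + 2*c^3 - 13*c^2 - 38*c - 24) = (c - 3)*(c + 3)*(c^3 - c^2 - 10*c - 8) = (c - 3)*(c + 1)*(c + 3)*(c^2 - 2*c - 8) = (c - 3)*(c + 1)*(c + 2)*(c + 3)*(c - 4)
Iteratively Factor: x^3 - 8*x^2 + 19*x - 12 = (x - 4)*(x^2 - 4*x + 3) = (x - 4)*(x - 3)*(x - 1)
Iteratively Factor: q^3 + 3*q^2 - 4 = (q + 2)*(q^2 + q - 2) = (q + 2)^2*(q - 1)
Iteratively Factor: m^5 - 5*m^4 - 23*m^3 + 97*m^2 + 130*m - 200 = (m - 1)*(m^4 - 4*m^3 - 27*m^2 + 70*m + 200) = (m - 1)*(m + 2)*(m^3 - 6*m^2 - 15*m + 100) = (m - 5)*(m - 1)*(m + 2)*(m^2 - m - 20) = (m - 5)*(m - 1)*(m + 2)*(m + 4)*(m - 5)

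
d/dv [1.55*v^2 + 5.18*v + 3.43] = 3.1*v + 5.18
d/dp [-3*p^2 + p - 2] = 1 - 6*p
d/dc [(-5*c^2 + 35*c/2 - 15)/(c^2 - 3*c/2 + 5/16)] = 40*(-64*c^2 + 172*c - 109)/(256*c^4 - 768*c^3 + 736*c^2 - 240*c + 25)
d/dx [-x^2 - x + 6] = -2*x - 1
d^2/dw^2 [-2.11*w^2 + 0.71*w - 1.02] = -4.22000000000000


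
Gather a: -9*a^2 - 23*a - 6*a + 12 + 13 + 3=-9*a^2 - 29*a + 28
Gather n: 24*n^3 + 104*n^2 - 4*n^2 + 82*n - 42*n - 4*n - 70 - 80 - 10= 24*n^3 + 100*n^2 + 36*n - 160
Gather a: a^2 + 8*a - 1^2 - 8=a^2 + 8*a - 9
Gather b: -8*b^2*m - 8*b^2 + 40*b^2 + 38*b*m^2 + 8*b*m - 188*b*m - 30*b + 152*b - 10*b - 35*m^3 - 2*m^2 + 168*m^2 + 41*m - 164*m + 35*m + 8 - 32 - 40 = b^2*(32 - 8*m) + b*(38*m^2 - 180*m + 112) - 35*m^3 + 166*m^2 - 88*m - 64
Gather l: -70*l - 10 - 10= -70*l - 20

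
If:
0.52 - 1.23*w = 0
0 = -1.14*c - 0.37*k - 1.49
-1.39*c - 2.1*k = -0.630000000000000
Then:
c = -1.79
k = 1.48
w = 0.42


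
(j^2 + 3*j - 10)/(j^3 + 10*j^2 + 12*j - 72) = (j + 5)/(j^2 + 12*j + 36)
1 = 1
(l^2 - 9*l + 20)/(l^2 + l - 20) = (l - 5)/(l + 5)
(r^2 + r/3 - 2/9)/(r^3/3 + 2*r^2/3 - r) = (3*r^2 + r - 2/3)/(r*(r^2 + 2*r - 3))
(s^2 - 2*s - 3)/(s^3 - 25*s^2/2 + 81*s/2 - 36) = 2*(s + 1)/(2*s^2 - 19*s + 24)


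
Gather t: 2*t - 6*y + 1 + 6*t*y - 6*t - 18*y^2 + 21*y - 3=t*(6*y - 4) - 18*y^2 + 15*y - 2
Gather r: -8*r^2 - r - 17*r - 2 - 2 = -8*r^2 - 18*r - 4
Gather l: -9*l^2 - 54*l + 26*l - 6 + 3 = -9*l^2 - 28*l - 3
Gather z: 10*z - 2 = 10*z - 2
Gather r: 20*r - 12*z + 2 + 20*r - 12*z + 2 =40*r - 24*z + 4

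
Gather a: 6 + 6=12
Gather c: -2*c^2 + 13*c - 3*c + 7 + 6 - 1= -2*c^2 + 10*c + 12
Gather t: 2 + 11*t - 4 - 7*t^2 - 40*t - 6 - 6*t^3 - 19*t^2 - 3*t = -6*t^3 - 26*t^2 - 32*t - 8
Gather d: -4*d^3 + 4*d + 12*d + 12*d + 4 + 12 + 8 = -4*d^3 + 28*d + 24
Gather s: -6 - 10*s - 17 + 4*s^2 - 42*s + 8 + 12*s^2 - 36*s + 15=16*s^2 - 88*s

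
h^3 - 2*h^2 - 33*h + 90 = (h - 5)*(h - 3)*(h + 6)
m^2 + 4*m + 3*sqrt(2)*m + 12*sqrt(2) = (m + 4)*(m + 3*sqrt(2))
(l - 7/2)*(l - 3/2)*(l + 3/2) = l^3 - 7*l^2/2 - 9*l/4 + 63/8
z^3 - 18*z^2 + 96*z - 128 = (z - 8)^2*(z - 2)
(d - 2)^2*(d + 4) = d^3 - 12*d + 16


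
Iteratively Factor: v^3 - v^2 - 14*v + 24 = (v + 4)*(v^2 - 5*v + 6) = (v - 3)*(v + 4)*(v - 2)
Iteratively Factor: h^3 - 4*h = (h - 2)*(h^2 + 2*h) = (h - 2)*(h + 2)*(h)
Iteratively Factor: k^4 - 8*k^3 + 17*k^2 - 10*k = (k - 2)*(k^3 - 6*k^2 + 5*k) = k*(k - 2)*(k^2 - 6*k + 5) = k*(k - 5)*(k - 2)*(k - 1)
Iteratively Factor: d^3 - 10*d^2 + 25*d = (d - 5)*(d^2 - 5*d) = (d - 5)^2*(d)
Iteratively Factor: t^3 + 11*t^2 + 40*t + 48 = (t + 3)*(t^2 + 8*t + 16) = (t + 3)*(t + 4)*(t + 4)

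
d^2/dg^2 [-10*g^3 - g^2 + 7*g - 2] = -60*g - 2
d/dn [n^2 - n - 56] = 2*n - 1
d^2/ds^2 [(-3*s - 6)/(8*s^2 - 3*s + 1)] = 6*(-(s + 2)*(16*s - 3)^2 + (24*s + 13)*(8*s^2 - 3*s + 1))/(8*s^2 - 3*s + 1)^3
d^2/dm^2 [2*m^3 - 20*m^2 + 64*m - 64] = 12*m - 40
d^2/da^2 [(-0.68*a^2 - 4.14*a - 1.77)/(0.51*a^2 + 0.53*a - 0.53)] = (-1.78602*a^3 - 3.865086*a^2 - 9.584838*a - 4.659124)/(0.132651*a^6 + 0.413559*a^5 + 0.0162180000000001*a^4 - 0.710677*a^3 - 0.016854*a^2 + 0.446631*a - 0.148877)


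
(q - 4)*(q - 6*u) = q^2 - 6*q*u - 4*q + 24*u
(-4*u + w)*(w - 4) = -4*u*w + 16*u + w^2 - 4*w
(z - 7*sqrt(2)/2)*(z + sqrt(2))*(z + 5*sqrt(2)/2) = z^3 - 39*z/2 - 35*sqrt(2)/2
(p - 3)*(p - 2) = p^2 - 5*p + 6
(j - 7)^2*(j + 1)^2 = j^4 - 12*j^3 + 22*j^2 + 84*j + 49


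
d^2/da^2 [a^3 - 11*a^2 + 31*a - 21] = 6*a - 22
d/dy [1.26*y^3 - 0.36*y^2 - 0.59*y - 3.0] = 3.78*y^2 - 0.72*y - 0.59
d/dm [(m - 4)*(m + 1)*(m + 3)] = 3*m^2 - 13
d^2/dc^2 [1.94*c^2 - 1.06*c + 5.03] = 3.88000000000000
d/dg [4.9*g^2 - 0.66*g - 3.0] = 9.8*g - 0.66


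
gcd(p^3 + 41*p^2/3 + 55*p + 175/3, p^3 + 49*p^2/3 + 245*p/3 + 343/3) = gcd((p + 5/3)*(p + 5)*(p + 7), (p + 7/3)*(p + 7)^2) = p + 7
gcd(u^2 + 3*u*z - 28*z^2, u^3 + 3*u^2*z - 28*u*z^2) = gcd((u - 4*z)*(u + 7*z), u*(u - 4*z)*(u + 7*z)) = -u^2 - 3*u*z + 28*z^2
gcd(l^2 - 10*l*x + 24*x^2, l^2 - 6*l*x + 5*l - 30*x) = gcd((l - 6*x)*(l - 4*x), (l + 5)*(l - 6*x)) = -l + 6*x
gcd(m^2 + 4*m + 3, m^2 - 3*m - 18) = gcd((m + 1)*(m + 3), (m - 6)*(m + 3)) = m + 3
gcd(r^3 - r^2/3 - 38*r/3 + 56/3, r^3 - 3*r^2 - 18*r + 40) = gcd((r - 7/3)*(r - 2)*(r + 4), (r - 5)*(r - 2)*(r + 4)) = r^2 + 2*r - 8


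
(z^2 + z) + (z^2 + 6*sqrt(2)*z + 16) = 2*z^2 + z + 6*sqrt(2)*z + 16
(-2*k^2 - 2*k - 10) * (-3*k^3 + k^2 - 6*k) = 6*k^5 + 4*k^4 + 40*k^3 + 2*k^2 + 60*k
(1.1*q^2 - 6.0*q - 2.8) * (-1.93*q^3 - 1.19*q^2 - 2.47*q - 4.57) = -2.123*q^5 + 10.271*q^4 + 9.827*q^3 + 13.125*q^2 + 34.336*q + 12.796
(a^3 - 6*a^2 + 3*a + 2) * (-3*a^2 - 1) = -3*a^5 + 18*a^4 - 10*a^3 - 3*a - 2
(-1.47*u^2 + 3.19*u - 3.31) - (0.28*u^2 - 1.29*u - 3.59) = -1.75*u^2 + 4.48*u + 0.28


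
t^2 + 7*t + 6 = (t + 1)*(t + 6)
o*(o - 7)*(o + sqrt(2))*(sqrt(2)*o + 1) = sqrt(2)*o^4 - 7*sqrt(2)*o^3 + 3*o^3 - 21*o^2 + sqrt(2)*o^2 - 7*sqrt(2)*o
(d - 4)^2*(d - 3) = d^3 - 11*d^2 + 40*d - 48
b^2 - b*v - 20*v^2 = (b - 5*v)*(b + 4*v)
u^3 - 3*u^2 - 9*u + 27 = (u - 3)^2*(u + 3)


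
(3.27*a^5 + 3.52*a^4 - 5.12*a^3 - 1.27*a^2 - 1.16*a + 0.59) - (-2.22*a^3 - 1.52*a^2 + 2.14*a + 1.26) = 3.27*a^5 + 3.52*a^4 - 2.9*a^3 + 0.25*a^2 - 3.3*a - 0.67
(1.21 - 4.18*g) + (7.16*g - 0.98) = 2.98*g + 0.23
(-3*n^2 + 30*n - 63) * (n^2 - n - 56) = -3*n^4 + 33*n^3 + 75*n^2 - 1617*n + 3528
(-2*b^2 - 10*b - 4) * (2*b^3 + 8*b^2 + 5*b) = -4*b^5 - 36*b^4 - 98*b^3 - 82*b^2 - 20*b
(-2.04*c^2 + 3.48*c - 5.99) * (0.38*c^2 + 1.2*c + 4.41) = -0.7752*c^4 - 1.1256*c^3 - 7.0966*c^2 + 8.1588*c - 26.4159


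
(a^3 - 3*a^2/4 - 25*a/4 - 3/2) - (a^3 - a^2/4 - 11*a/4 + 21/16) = -a^2/2 - 7*a/2 - 45/16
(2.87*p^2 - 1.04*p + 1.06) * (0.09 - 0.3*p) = -0.861*p^3 + 0.5703*p^2 - 0.4116*p + 0.0954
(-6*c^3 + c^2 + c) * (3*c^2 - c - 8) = -18*c^5 + 9*c^4 + 50*c^3 - 9*c^2 - 8*c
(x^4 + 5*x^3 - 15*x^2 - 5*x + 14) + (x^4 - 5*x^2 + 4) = 2*x^4 + 5*x^3 - 20*x^2 - 5*x + 18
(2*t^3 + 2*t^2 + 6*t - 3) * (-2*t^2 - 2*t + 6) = -4*t^5 - 8*t^4 - 4*t^3 + 6*t^2 + 42*t - 18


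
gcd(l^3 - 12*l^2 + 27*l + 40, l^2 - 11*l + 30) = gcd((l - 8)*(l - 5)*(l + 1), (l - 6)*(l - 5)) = l - 5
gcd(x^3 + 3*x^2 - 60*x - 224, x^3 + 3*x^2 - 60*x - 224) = x^3 + 3*x^2 - 60*x - 224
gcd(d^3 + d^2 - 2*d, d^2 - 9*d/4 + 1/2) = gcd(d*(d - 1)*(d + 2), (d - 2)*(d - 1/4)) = 1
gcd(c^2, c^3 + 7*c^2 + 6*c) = c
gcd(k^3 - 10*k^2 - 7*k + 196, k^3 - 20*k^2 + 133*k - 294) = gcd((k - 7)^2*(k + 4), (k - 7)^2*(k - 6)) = k^2 - 14*k + 49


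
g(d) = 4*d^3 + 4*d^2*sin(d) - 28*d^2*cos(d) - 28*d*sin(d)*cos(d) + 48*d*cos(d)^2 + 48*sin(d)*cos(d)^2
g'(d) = 28*d^2*sin(d) + 4*d^2*cos(d) + 12*d^2 + 28*d*sin(d)^2 - 96*d*sin(d)*cos(d) + 8*d*sin(d) - 28*d*cos(d)^2 - 56*d*cos(d) - 96*sin(d)^2*cos(d) - 28*sin(d)*cos(d) + 48*cos(d)^3 + 48*cos(d)^2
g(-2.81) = -0.32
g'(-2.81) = -0.18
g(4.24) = 455.09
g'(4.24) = -254.06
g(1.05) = 3.19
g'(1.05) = -38.66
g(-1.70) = -16.75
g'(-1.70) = -61.72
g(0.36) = 23.60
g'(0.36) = 27.50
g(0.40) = 24.51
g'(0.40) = 18.07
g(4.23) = 457.63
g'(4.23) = -252.85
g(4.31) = 437.04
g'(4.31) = -261.19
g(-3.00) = 0.36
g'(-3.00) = -6.79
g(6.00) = 154.13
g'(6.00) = 52.41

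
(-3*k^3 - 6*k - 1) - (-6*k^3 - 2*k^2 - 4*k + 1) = 3*k^3 + 2*k^2 - 2*k - 2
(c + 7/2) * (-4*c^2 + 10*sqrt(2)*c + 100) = -4*c^3 - 14*c^2 + 10*sqrt(2)*c^2 + 35*sqrt(2)*c + 100*c + 350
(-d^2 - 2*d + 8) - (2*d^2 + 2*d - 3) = -3*d^2 - 4*d + 11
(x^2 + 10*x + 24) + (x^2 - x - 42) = 2*x^2 + 9*x - 18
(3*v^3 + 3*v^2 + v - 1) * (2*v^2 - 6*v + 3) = 6*v^5 - 12*v^4 - 7*v^3 + v^2 + 9*v - 3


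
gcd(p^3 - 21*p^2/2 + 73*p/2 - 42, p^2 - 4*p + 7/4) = p - 7/2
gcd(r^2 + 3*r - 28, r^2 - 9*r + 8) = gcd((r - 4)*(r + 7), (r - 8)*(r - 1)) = 1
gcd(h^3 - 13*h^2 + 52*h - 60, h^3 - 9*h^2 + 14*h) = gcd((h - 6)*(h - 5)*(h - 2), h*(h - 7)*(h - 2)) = h - 2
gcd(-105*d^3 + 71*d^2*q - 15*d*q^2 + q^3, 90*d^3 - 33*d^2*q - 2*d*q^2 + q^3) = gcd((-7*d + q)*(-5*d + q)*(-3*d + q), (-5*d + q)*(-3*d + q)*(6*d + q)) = 15*d^2 - 8*d*q + q^2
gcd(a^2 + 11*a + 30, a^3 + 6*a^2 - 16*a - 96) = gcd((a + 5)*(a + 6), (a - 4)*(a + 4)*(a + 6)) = a + 6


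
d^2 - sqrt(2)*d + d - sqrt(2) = (d + 1)*(d - sqrt(2))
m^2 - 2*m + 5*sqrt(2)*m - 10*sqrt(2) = (m - 2)*(m + 5*sqrt(2))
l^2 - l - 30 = (l - 6)*(l + 5)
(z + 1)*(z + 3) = z^2 + 4*z + 3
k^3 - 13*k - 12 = (k - 4)*(k + 1)*(k + 3)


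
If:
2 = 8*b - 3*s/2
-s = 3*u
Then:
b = 1/4 - 9*u/16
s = -3*u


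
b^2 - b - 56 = (b - 8)*(b + 7)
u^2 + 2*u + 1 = (u + 1)^2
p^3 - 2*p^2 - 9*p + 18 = (p - 3)*(p - 2)*(p + 3)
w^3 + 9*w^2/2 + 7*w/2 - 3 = (w - 1/2)*(w + 2)*(w + 3)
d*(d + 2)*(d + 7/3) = d^3 + 13*d^2/3 + 14*d/3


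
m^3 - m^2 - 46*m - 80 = (m - 8)*(m + 2)*(m + 5)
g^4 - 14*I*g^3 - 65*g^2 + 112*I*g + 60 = (g - 6*I)*(g - 5*I)*(g - 2*I)*(g - I)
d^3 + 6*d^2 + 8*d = d*(d + 2)*(d + 4)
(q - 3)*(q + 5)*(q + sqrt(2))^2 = q^4 + 2*q^3 + 2*sqrt(2)*q^3 - 13*q^2 + 4*sqrt(2)*q^2 - 30*sqrt(2)*q + 4*q - 30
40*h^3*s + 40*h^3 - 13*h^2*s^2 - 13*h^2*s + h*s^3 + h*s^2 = (-8*h + s)*(-5*h + s)*(h*s + h)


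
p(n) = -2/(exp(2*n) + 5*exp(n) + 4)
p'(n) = -2*(-2*exp(2*n) - 5*exp(n))/(exp(2*n) + 5*exp(n) + 4)^2 = (4*exp(n) + 10)*exp(n)/(exp(2*n) + 5*exp(n) + 4)^2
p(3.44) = -0.00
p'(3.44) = 0.00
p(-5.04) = -0.50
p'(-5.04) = 0.00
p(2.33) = -0.01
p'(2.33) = 0.02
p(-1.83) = -0.41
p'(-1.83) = 0.07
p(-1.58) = -0.39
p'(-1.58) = 0.09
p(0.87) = -0.09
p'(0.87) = 0.10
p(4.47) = -0.00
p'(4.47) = 0.00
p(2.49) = -0.01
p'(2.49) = 0.02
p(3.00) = 0.00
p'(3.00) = 0.01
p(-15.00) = -0.50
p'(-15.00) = 0.00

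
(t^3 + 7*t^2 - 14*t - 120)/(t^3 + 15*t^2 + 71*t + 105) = (t^2 + 2*t - 24)/(t^2 + 10*t + 21)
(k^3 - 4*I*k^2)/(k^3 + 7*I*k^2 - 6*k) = k*(k - 4*I)/(k^2 + 7*I*k - 6)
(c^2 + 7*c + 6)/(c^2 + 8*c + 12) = (c + 1)/(c + 2)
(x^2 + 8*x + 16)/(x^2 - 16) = (x + 4)/(x - 4)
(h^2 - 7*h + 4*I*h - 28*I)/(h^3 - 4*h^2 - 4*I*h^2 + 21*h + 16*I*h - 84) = (h^2 + h*(-7 + 4*I) - 28*I)/(h^3 - 4*h^2*(1 + I) + h*(21 + 16*I) - 84)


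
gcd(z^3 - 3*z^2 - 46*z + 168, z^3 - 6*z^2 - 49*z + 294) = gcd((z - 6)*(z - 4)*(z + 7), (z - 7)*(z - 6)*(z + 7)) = z^2 + z - 42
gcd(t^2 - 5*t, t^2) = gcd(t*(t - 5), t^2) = t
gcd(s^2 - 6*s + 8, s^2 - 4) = s - 2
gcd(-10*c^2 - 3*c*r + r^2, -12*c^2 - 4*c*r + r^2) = 2*c + r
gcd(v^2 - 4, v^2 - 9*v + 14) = v - 2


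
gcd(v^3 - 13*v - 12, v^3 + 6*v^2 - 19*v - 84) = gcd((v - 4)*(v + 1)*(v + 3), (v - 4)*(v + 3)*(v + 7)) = v^2 - v - 12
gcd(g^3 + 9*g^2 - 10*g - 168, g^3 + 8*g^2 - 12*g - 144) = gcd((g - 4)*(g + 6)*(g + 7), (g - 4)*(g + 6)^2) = g^2 + 2*g - 24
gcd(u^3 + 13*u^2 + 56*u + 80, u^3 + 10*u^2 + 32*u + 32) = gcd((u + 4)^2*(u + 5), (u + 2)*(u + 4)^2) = u^2 + 8*u + 16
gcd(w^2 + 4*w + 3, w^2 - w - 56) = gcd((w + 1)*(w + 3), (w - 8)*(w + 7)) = 1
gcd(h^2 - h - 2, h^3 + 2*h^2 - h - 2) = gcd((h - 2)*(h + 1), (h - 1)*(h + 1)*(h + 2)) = h + 1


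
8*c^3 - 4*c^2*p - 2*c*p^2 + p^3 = (-2*c + p)^2*(2*c + p)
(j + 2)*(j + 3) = j^2 + 5*j + 6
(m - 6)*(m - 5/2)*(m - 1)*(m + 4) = m^4 - 11*m^3/2 - 29*m^2/2 + 79*m - 60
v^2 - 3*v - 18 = (v - 6)*(v + 3)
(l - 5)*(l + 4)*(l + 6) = l^3 + 5*l^2 - 26*l - 120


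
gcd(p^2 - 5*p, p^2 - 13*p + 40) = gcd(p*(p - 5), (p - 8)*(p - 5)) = p - 5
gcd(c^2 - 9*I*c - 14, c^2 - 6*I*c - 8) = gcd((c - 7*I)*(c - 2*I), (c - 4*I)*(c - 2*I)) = c - 2*I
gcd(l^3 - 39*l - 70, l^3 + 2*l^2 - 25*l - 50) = l^2 + 7*l + 10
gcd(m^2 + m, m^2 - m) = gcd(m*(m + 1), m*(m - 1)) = m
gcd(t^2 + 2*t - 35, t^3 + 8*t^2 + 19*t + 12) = 1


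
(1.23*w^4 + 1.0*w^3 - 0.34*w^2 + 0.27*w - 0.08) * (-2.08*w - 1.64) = -2.5584*w^5 - 4.0972*w^4 - 0.9328*w^3 - 0.00400000000000011*w^2 - 0.2764*w + 0.1312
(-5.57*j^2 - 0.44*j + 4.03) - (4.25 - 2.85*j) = -5.57*j^2 + 2.41*j - 0.22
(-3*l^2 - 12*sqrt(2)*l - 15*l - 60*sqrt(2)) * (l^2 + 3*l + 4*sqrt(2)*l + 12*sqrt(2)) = -3*l^4 - 24*sqrt(2)*l^3 - 24*l^3 - 192*sqrt(2)*l^2 - 141*l^2 - 768*l - 360*sqrt(2)*l - 1440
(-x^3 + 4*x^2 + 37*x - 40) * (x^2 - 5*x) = -x^5 + 9*x^4 + 17*x^3 - 225*x^2 + 200*x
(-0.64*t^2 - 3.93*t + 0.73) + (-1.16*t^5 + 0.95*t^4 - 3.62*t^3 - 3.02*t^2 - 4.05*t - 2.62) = -1.16*t^5 + 0.95*t^4 - 3.62*t^3 - 3.66*t^2 - 7.98*t - 1.89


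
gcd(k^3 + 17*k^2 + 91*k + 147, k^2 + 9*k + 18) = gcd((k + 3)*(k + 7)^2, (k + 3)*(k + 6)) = k + 3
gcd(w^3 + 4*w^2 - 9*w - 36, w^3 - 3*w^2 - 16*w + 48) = w^2 + w - 12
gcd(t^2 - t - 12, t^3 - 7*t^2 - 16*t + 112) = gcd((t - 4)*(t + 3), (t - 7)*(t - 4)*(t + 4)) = t - 4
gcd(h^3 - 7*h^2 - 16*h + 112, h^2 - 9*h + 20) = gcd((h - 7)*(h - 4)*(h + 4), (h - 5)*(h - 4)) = h - 4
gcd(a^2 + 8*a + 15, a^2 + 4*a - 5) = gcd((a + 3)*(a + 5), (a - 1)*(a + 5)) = a + 5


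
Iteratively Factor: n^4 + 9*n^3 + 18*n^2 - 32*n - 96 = (n - 2)*(n^3 + 11*n^2 + 40*n + 48) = (n - 2)*(n + 4)*(n^2 + 7*n + 12) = (n - 2)*(n + 4)^2*(n + 3)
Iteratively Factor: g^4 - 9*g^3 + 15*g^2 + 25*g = (g - 5)*(g^3 - 4*g^2 - 5*g) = (g - 5)*(g + 1)*(g^2 - 5*g) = (g - 5)^2*(g + 1)*(g)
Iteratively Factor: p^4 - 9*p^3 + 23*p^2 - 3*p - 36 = (p - 3)*(p^3 - 6*p^2 + 5*p + 12) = (p - 4)*(p - 3)*(p^2 - 2*p - 3) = (p - 4)*(p - 3)^2*(p + 1)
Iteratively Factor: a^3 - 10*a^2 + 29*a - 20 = (a - 1)*(a^2 - 9*a + 20) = (a - 4)*(a - 1)*(a - 5)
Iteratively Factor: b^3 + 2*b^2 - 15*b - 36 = (b + 3)*(b^2 - b - 12) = (b - 4)*(b + 3)*(b + 3)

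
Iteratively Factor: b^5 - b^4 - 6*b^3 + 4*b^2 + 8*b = (b + 1)*(b^4 - 2*b^3 - 4*b^2 + 8*b) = b*(b + 1)*(b^3 - 2*b^2 - 4*b + 8) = b*(b - 2)*(b + 1)*(b^2 - 4) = b*(b - 2)*(b + 1)*(b + 2)*(b - 2)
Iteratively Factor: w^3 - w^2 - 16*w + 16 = (w - 4)*(w^2 + 3*w - 4) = (w - 4)*(w + 4)*(w - 1)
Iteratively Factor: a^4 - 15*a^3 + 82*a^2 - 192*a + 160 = (a - 4)*(a^3 - 11*a^2 + 38*a - 40) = (a - 4)*(a - 2)*(a^2 - 9*a + 20) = (a - 5)*(a - 4)*(a - 2)*(a - 4)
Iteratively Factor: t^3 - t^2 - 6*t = (t)*(t^2 - t - 6) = t*(t + 2)*(t - 3)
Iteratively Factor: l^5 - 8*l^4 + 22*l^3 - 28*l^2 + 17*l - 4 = (l - 1)*(l^4 - 7*l^3 + 15*l^2 - 13*l + 4) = (l - 4)*(l - 1)*(l^3 - 3*l^2 + 3*l - 1) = (l - 4)*(l - 1)^2*(l^2 - 2*l + 1) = (l - 4)*(l - 1)^3*(l - 1)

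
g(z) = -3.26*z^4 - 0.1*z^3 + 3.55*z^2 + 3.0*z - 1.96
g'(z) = -13.04*z^3 - 0.3*z^2 + 7.1*z + 3.0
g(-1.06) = -5.15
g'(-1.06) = 10.67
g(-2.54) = -120.73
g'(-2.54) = 196.72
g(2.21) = -56.84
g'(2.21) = -123.53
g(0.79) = 1.31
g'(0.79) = 1.99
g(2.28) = -65.95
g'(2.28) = -136.93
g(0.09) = -1.66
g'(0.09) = 3.63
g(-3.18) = -305.75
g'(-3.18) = 396.72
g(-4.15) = -913.09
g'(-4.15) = 900.38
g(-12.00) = -66953.32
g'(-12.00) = 22407.72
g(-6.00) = -4095.52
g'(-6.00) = 2766.24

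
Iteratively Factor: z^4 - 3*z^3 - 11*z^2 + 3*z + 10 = (z + 2)*(z^3 - 5*z^2 - z + 5) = (z - 5)*(z + 2)*(z^2 - 1) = (z - 5)*(z + 1)*(z + 2)*(z - 1)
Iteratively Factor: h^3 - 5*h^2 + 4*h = (h)*(h^2 - 5*h + 4) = h*(h - 1)*(h - 4)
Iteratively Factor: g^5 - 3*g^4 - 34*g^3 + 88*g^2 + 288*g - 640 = (g - 2)*(g^4 - g^3 - 36*g^2 + 16*g + 320) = (g - 4)*(g - 2)*(g^3 + 3*g^2 - 24*g - 80) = (g - 4)*(g - 2)*(g + 4)*(g^2 - g - 20) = (g - 4)*(g - 2)*(g + 4)^2*(g - 5)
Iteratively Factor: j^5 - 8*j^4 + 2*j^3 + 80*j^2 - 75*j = (j + 3)*(j^4 - 11*j^3 + 35*j^2 - 25*j) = j*(j + 3)*(j^3 - 11*j^2 + 35*j - 25) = j*(j - 1)*(j + 3)*(j^2 - 10*j + 25) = j*(j - 5)*(j - 1)*(j + 3)*(j - 5)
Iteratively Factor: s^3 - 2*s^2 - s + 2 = (s + 1)*(s^2 - 3*s + 2) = (s - 2)*(s + 1)*(s - 1)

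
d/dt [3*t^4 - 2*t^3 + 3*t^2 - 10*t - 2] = 12*t^3 - 6*t^2 + 6*t - 10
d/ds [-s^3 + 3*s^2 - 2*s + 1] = -3*s^2 + 6*s - 2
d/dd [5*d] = 5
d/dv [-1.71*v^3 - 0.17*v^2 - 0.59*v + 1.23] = -5.13*v^2 - 0.34*v - 0.59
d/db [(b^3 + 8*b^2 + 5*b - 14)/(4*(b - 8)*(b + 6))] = (b^4 - 4*b^3 - 165*b^2 - 740*b - 268)/(4*(b^4 - 4*b^3 - 92*b^2 + 192*b + 2304))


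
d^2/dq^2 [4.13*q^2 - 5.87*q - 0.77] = 8.26000000000000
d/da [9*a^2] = 18*a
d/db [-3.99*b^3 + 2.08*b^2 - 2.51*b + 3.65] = -11.97*b^2 + 4.16*b - 2.51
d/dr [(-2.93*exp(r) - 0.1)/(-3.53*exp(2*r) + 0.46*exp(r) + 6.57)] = (-(2.93*exp(r) + 0.1)*(7.06*exp(r) - 0.46) + 10.3429*exp(2*r) - 1.3478*exp(r) - 19.2501)*exp(r)/(-3.53*exp(2*r) + 0.46*exp(r) + 6.57)^2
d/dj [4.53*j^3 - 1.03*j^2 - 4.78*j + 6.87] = 13.59*j^2 - 2.06*j - 4.78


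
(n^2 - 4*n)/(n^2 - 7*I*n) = (n - 4)/(n - 7*I)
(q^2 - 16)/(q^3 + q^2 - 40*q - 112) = (q - 4)/(q^2 - 3*q - 28)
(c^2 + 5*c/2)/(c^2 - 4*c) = (c + 5/2)/(c - 4)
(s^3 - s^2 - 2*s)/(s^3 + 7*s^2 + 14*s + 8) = s*(s - 2)/(s^2 + 6*s + 8)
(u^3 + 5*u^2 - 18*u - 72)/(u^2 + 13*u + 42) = (u^2 - u - 12)/(u + 7)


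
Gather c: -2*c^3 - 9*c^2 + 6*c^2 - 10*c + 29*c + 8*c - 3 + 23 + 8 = -2*c^3 - 3*c^2 + 27*c + 28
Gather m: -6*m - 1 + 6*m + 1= 0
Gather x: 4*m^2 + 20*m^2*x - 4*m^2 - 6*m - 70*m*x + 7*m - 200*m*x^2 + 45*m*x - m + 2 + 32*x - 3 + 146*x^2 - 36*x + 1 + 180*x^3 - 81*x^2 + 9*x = 180*x^3 + x^2*(65 - 200*m) + x*(20*m^2 - 25*m + 5)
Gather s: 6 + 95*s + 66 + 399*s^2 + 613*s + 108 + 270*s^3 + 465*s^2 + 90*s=270*s^3 + 864*s^2 + 798*s + 180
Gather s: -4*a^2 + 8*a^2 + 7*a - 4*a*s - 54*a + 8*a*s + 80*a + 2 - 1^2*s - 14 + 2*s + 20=4*a^2 + 33*a + s*(4*a + 1) + 8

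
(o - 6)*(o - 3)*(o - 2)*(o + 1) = o^4 - 10*o^3 + 25*o^2 - 36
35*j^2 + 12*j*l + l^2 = (5*j + l)*(7*j + l)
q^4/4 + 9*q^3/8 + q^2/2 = q^2*(q/4 + 1)*(q + 1/2)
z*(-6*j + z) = -6*j*z + z^2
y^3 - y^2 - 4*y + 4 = (y - 2)*(y - 1)*(y + 2)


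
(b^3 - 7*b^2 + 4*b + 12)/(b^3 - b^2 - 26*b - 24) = (b - 2)/(b + 4)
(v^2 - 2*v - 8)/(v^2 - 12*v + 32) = (v + 2)/(v - 8)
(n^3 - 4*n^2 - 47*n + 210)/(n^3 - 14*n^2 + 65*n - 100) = (n^2 + n - 42)/(n^2 - 9*n + 20)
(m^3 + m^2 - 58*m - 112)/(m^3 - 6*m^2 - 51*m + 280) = (m + 2)/(m - 5)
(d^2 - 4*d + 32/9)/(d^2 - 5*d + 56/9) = (3*d - 4)/(3*d - 7)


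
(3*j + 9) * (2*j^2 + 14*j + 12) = 6*j^3 + 60*j^2 + 162*j + 108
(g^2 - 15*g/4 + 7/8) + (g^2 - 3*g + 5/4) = 2*g^2 - 27*g/4 + 17/8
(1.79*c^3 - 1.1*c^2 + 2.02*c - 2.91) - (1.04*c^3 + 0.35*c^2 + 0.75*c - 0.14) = 0.75*c^3 - 1.45*c^2 + 1.27*c - 2.77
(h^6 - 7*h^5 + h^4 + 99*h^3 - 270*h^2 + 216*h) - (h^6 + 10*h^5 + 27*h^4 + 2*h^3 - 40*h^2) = -17*h^5 - 26*h^4 + 97*h^3 - 230*h^2 + 216*h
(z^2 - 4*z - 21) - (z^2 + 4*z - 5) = -8*z - 16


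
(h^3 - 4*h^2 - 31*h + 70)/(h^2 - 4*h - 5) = (-h^3 + 4*h^2 + 31*h - 70)/(-h^2 + 4*h + 5)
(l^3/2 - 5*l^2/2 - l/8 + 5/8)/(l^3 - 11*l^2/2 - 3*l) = (2*l^2 - 11*l + 5)/(4*l*(l - 6))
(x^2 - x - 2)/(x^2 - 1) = (x - 2)/(x - 1)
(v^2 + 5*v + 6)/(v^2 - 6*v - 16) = (v + 3)/(v - 8)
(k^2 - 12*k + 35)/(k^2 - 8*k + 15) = (k - 7)/(k - 3)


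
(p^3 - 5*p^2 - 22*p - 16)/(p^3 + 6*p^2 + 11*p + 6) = (p - 8)/(p + 3)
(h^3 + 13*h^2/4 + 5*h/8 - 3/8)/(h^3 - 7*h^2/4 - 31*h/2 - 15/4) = (8*h^2 + 2*h - 1)/(2*(4*h^2 - 19*h - 5))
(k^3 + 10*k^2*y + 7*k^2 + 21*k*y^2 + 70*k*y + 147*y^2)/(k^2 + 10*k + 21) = (k^2 + 10*k*y + 21*y^2)/(k + 3)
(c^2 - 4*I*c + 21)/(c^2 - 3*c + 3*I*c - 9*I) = (c - 7*I)/(c - 3)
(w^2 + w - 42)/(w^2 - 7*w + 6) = (w + 7)/(w - 1)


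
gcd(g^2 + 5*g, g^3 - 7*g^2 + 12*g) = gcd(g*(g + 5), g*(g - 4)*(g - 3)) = g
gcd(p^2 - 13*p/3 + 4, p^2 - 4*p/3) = p - 4/3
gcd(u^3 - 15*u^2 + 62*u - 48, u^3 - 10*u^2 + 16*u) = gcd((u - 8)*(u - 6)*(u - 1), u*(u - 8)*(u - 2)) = u - 8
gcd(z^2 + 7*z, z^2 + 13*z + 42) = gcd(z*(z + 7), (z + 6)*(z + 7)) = z + 7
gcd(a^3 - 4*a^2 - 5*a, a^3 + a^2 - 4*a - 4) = a + 1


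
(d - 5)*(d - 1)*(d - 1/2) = d^3 - 13*d^2/2 + 8*d - 5/2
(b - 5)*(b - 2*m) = b^2 - 2*b*m - 5*b + 10*m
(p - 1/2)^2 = p^2 - p + 1/4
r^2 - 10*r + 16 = (r - 8)*(r - 2)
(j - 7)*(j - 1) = j^2 - 8*j + 7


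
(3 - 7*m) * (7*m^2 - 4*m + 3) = -49*m^3 + 49*m^2 - 33*m + 9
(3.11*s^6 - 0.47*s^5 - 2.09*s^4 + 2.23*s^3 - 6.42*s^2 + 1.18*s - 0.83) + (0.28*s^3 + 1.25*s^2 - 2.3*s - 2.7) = 3.11*s^6 - 0.47*s^5 - 2.09*s^4 + 2.51*s^3 - 5.17*s^2 - 1.12*s - 3.53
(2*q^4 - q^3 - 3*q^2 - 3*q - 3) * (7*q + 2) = 14*q^5 - 3*q^4 - 23*q^3 - 27*q^2 - 27*q - 6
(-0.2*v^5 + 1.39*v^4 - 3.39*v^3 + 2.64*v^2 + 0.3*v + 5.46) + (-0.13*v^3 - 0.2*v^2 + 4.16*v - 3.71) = -0.2*v^5 + 1.39*v^4 - 3.52*v^3 + 2.44*v^2 + 4.46*v + 1.75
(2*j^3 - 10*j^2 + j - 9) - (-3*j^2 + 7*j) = 2*j^3 - 7*j^2 - 6*j - 9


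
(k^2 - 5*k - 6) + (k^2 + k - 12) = 2*k^2 - 4*k - 18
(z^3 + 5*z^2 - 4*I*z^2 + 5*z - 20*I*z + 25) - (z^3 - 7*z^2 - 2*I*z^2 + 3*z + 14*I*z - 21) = 12*z^2 - 2*I*z^2 + 2*z - 34*I*z + 46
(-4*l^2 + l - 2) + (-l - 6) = -4*l^2 - 8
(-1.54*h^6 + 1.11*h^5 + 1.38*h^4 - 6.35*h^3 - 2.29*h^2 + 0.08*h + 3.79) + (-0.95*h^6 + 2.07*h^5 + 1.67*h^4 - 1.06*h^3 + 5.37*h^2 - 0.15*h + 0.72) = -2.49*h^6 + 3.18*h^5 + 3.05*h^4 - 7.41*h^3 + 3.08*h^2 - 0.07*h + 4.51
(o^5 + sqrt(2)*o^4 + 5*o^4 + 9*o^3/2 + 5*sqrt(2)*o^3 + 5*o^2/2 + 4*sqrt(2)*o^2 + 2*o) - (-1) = o^5 + sqrt(2)*o^4 + 5*o^4 + 9*o^3/2 + 5*sqrt(2)*o^3 + 5*o^2/2 + 4*sqrt(2)*o^2 + 2*o + 1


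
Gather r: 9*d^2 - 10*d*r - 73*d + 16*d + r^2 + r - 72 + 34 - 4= 9*d^2 - 57*d + r^2 + r*(1 - 10*d) - 42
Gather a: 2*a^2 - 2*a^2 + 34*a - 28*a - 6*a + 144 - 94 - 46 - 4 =0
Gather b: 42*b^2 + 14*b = 42*b^2 + 14*b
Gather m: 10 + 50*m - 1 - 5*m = 45*m + 9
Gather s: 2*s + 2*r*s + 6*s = s*(2*r + 8)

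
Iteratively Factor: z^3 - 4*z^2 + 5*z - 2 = (z - 1)*(z^2 - 3*z + 2) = (z - 1)^2*(z - 2)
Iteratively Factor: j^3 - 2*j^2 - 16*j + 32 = (j + 4)*(j^2 - 6*j + 8) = (j - 4)*(j + 4)*(j - 2)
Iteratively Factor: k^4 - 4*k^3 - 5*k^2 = (k + 1)*(k^3 - 5*k^2) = k*(k + 1)*(k^2 - 5*k) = k^2*(k + 1)*(k - 5)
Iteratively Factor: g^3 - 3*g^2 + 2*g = (g - 2)*(g^2 - g) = g*(g - 2)*(g - 1)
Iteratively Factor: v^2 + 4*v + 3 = (v + 3)*(v + 1)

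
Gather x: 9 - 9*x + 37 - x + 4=50 - 10*x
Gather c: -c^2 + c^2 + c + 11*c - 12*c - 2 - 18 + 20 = 0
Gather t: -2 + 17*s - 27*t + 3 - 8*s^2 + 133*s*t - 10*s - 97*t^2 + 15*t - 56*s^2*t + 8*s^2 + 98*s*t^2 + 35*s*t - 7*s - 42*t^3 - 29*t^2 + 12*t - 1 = -42*t^3 + t^2*(98*s - 126) + t*(-56*s^2 + 168*s)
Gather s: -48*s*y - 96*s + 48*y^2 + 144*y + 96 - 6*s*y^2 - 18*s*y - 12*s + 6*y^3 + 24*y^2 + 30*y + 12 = s*(-6*y^2 - 66*y - 108) + 6*y^3 + 72*y^2 + 174*y + 108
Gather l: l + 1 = l + 1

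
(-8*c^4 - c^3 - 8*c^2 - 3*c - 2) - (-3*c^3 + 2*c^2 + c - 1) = -8*c^4 + 2*c^3 - 10*c^2 - 4*c - 1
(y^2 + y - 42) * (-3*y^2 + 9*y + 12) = -3*y^4 + 6*y^3 + 147*y^2 - 366*y - 504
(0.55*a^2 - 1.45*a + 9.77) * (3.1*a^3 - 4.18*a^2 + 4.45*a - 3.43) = 1.705*a^5 - 6.794*a^4 + 38.7955*a^3 - 49.1776*a^2 + 48.45*a - 33.5111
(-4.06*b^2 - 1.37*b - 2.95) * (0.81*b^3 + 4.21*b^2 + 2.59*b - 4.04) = -3.2886*b^5 - 18.2023*b^4 - 18.6726*b^3 + 0.4346*b^2 - 2.1057*b + 11.918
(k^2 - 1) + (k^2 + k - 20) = 2*k^2 + k - 21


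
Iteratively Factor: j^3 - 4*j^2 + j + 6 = (j - 2)*(j^2 - 2*j - 3) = (j - 3)*(j - 2)*(j + 1)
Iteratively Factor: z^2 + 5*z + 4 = (z + 1)*(z + 4)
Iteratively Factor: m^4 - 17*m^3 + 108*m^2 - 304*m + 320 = (m - 5)*(m^3 - 12*m^2 + 48*m - 64) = (m - 5)*(m - 4)*(m^2 - 8*m + 16) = (m - 5)*(m - 4)^2*(m - 4)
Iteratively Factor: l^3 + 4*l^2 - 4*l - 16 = (l + 2)*(l^2 + 2*l - 8) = (l - 2)*(l + 2)*(l + 4)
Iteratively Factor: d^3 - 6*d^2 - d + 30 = (d - 5)*(d^2 - d - 6) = (d - 5)*(d - 3)*(d + 2)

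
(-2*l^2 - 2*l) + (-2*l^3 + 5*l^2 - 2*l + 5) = -2*l^3 + 3*l^2 - 4*l + 5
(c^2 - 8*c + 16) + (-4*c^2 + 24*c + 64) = -3*c^2 + 16*c + 80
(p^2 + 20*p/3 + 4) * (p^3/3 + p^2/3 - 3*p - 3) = p^5/3 + 23*p^4/9 + 5*p^3/9 - 65*p^2/3 - 32*p - 12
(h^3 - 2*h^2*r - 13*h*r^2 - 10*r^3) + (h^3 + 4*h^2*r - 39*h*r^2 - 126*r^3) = 2*h^3 + 2*h^2*r - 52*h*r^2 - 136*r^3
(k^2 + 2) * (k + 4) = k^3 + 4*k^2 + 2*k + 8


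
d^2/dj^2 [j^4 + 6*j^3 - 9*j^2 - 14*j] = 12*j^2 + 36*j - 18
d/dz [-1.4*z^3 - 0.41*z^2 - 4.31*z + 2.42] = -4.2*z^2 - 0.82*z - 4.31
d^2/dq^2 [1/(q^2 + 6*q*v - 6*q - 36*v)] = 2*(-q^2 - 6*q*v + 6*q + 36*v + 4*(q + 3*v - 3)^2)/(q^2 + 6*q*v - 6*q - 36*v)^3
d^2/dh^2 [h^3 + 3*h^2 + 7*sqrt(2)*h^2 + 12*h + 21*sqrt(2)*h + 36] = 6*h + 6 + 14*sqrt(2)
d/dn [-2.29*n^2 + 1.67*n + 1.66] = 1.67 - 4.58*n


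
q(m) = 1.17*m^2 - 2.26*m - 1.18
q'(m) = 2.34*m - 2.26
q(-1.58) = 5.31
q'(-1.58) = -5.96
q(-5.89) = 52.72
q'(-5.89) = -16.04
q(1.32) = -2.12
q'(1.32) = 0.83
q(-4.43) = 31.79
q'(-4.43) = -12.63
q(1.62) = -1.77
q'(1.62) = 1.53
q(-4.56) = 33.45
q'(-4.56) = -12.93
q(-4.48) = 32.43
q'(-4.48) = -12.74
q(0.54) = -2.06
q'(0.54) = -1.00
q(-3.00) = 16.13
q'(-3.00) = -9.28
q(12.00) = 140.18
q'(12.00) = 25.82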